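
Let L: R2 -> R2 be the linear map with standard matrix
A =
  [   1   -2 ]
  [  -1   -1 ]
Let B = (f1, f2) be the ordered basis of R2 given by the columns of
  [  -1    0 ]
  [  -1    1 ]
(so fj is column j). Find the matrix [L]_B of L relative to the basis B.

[[-1, 2], [1, 1]]

Let P have columns f1, f2. Then [L]_B = P^(-1) A P.
Here det P = -1, so P^(-1) is integer; computing A P first and then P^(-1)(A P) gives [[-1, 2], [1, 1]].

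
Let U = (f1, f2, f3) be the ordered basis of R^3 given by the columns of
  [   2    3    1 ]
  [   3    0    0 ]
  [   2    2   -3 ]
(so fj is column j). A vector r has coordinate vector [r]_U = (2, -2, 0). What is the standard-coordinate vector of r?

The coordinates say r = 2f1 - 2f2 + 0·f3; adding the scaled basis vectors gives (-2, 6, 0).

(-2, 6, 0)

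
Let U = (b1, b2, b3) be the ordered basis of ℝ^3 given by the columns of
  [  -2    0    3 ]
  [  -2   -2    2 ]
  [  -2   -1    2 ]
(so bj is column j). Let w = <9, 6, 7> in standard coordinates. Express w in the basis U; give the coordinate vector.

Write w = c_1 b1 + ... + c_3 b3 and solve for the c_i.
Solving this 3x3 system gives c = (-3, 1, 1).
Check: -3b1 + b2 + b3 = <9, 6, 7>.

<-3, 1, 1>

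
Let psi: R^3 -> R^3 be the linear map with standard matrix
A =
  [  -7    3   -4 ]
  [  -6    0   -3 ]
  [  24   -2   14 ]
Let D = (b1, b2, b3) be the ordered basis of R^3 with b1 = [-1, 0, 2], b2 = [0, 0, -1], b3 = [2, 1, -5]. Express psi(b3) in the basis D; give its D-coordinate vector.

[-3, 3, 3]

Compute psi(b3) = A b3 = [9, 3, -24] in standard coordinates.
Then write this in D-coordinates: solve for y in y_1 b1 + ... + y_3 b3 = [9, 3, -24].
This gives y = [-3, 3, 3], which is column 3 of [psi]_D.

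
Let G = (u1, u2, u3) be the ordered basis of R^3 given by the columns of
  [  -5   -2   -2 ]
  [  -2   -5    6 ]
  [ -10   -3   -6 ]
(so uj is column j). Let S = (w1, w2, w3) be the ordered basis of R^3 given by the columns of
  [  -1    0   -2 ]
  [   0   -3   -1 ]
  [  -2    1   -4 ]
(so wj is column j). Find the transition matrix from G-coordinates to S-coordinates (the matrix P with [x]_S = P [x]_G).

[[1, -2, 2], [0, 1, -2], [2, 2, 0]]

Column j of P is [uj]_S, since P maps G-coordinates to S-coordinates.
Expressing u1 in S: u1 = w1 + 0·w2 + 2w3, so column 1 of P is (1, 0, 2).
Doing the same for each uj gives P = [[1, -2, 2], [0, 1, -2], [2, 2, 0]].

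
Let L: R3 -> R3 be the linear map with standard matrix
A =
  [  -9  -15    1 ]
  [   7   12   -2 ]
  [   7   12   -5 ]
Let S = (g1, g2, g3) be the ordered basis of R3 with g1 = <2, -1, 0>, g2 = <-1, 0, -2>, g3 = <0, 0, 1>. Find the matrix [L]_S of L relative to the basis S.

[[-2, 3, 2], [-1, -1, 3], [0, 1, 1]]

Let P have columns g1, ..., g3. Then [L]_S = P^(-1) A P.
Here det P = -1, so P^(-1) is integer; computing A P first and then P^(-1)(A P) gives [[-2, 3, 2], [-1, -1, 3], [0, 1, 1]].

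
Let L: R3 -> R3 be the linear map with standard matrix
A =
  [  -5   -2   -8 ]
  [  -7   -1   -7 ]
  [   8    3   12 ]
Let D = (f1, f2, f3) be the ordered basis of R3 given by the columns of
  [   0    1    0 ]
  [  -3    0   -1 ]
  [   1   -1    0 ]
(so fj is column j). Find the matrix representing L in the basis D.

Let P have columns f1, ..., f3. Then [L]_D = P^(-1) A P.
Here det P = -1, so P^(-1) is integer; computing A P first and then P^(-1)(A P) gives [[1, -1, -1], [-2, 3, 2], [1, 3, 2]].

[[1, -1, -1], [-2, 3, 2], [1, 3, 2]]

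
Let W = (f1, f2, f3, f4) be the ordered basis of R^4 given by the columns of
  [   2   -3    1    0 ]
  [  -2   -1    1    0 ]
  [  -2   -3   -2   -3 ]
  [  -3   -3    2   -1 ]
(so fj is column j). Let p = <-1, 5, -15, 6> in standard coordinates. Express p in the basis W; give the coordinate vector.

[p]_W is the unique c with M c = p, where M has columns f1, ..., f4.
Solving this 4x4 system gives c = (-1, 1, 4, 2).
Check: -f1 + f2 + 4f3 + 2f4 = <-1, 5, -15, 6>.

<-1, 1, 4, 2>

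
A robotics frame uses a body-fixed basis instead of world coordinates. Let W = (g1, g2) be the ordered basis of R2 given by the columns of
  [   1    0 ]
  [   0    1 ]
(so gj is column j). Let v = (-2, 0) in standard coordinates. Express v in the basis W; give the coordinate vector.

We seek scalars with c_1 g1 + c_2 g2 = v; equivalently solve M c = v where the columns of M are g1, g2.
System: c_1 + 0c_2 = -2, 0c_1 + c_2 = 0; solving gives c_1 = -2, c_2 = 0.
Check: -2g1 + 0·g2 = (-2, 0).

(-2, 0)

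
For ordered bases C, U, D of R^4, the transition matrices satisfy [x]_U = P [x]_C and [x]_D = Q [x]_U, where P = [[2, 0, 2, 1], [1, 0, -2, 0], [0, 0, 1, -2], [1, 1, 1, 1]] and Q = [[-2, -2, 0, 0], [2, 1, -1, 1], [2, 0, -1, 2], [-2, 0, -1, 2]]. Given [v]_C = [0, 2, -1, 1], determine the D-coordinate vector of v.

Composing the changes, [v]_D = Q P [v]_C.
Q P = [[-6, 0, 0, -2], [6, 1, 2, 5], [6, 2, 5, 6], [-2, 2, -3, 2]]; applying this to [0, 2, -1, 1] gives [-2, 5, 5, 9].

[-2, 5, 5, 9]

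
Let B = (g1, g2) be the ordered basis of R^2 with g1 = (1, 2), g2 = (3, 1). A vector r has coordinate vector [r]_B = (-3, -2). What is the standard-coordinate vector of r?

(-9, -8)

The coordinates say r = -3g1 - 2g2; adding the scaled basis vectors gives (-9, -8).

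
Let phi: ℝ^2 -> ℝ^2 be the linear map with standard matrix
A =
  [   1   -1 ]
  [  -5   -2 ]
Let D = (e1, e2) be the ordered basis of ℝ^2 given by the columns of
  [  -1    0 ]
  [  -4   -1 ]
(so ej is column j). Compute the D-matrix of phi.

The j-th column of [phi]_D is [phi(ej)]_D.
phi(e1) = A e1 = [3, 13] = -3e1 - e2, so column 1 is [-3, -1].
Repeating for e2 and assembling the columns gives [[-3, -1], [-1, 2]].

[[-3, -1], [-1, 2]]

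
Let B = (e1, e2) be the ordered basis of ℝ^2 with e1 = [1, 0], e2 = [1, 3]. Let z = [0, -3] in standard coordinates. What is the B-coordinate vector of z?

[z]_B is the unique c with M c = z, where M has columns e1, e2.
System: c_1 + c_2 = 0, 0c_1 + 3c_2 = -3; solving gives c_1 = 1, c_2 = -1.
Check: e1 - e2 = [0, -3].

[1, -1]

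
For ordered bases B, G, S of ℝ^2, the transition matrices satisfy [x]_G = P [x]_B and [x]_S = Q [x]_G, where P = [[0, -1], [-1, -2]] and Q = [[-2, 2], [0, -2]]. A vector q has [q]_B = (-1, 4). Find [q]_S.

First [q]_G = P [q]_B = (-4, -7).
Then [q]_S = Q [q]_G = (-6, 14).

(-6, 14)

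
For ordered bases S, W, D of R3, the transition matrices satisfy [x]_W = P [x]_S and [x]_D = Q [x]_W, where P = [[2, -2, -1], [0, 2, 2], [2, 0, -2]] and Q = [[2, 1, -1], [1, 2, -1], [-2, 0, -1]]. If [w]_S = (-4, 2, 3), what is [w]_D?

Composing the changes, [w]_D = Q P [w]_S.
Q P = [[2, -2, 2], [0, 2, 5], [-6, 4, 4]]; applying this to (-4, 2, 3) gives (-6, 19, 44).

(-6, 19, 44)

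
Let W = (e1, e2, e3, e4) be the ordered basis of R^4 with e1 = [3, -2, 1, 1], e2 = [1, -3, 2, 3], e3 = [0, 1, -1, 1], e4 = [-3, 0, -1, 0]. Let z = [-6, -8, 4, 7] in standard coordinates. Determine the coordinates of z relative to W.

[-1, 3, -1, 2]

Write z = c_1 e1 + ... + c_4 e4 and solve for the c_i.
Row-reducing the augmented matrix [M | z] gives c = (-1, 3, -1, 2).
Check: -e1 + 3e2 - e3 + 2e4 = [-6, -8, 4, 7].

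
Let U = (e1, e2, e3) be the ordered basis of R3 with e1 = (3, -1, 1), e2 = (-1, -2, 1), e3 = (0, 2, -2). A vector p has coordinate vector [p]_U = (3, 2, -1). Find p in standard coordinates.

(7, -9, 7)

p = M [p]_U, where M has columns e1, ..., e3.
Carrying out the matrix-vector product, p = (7, -9, 7).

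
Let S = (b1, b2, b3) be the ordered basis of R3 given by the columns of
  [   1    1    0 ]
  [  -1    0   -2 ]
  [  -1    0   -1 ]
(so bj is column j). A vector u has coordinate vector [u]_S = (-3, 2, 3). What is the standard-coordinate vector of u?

(-1, -3, 0)

By definition u = -3b1 + 2b2 + 3b3.
Summing componentwise gives (-1, -3, 0).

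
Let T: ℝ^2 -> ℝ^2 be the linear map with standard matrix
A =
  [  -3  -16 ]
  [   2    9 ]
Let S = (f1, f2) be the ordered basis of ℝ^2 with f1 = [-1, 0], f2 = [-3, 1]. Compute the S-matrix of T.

Let P have columns f1, f2. Then [T]_S = P^(-1) A P.
Here det P = -1, so P^(-1) is integer; computing A P first and then P^(-1)(A P) gives [[3, -2], [-2, 3]].

[[3, -2], [-2, 3]]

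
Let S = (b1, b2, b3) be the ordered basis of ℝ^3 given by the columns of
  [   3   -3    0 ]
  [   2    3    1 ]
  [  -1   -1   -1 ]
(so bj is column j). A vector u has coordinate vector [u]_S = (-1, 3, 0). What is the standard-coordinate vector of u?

(-12, 7, -2)

By definition u = -b1 + 3b2 + 0·b3.
Summing componentwise gives (-12, 7, -2).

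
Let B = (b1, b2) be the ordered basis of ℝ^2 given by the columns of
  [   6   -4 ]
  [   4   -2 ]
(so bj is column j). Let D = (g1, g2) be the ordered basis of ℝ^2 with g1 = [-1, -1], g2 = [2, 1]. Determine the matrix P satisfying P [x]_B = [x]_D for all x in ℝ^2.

[[-2, 0], [2, -2]]

Let M have columns bj and N have columns gj. Then for every x, N [x]_D = x = M [x]_B, so P = N^(-1) M.
Since det N = 1, N^(-1) has integer entries; multiplying gives P = [[-2, 0], [2, -2]].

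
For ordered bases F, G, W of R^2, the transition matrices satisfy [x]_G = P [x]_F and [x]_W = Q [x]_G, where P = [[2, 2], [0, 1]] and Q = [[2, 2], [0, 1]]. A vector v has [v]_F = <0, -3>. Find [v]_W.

<-18, -3>

Apply P to get G-coordinates <-6, -3>, then Q to get W-coordinates.
The result is [v]_W = <-18, -3>.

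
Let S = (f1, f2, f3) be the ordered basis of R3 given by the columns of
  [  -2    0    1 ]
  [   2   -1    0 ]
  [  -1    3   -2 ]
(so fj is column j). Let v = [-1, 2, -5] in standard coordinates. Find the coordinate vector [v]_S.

[-1, -4, -3]

Write v = c_1 f1 + ... + c_3 f3 and solve for the c_i.
Row-reducing the augmented matrix [M | v] gives c = (-1, -4, -3).
Check: -f1 - 4f2 - 3f3 = [-1, 2, -5].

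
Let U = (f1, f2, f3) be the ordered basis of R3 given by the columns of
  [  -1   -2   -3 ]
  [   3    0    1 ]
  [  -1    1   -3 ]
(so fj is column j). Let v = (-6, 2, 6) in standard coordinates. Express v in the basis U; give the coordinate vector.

We seek scalars with c_1 f1 + ... + c_3 f3 = v; equivalently solve M c = v where the columns of M are f1, ..., f3.
Row-reducing the augmented matrix [M | v] gives c = (1, 4, -1).
Check: f1 + 4f2 - f3 = (-6, 2, 6).

(1, 4, -1)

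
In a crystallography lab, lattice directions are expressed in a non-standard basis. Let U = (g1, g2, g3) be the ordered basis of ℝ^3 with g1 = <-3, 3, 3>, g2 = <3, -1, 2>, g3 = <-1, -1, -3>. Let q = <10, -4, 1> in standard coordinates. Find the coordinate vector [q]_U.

Write q = c_1 g1 + ... + c_3 g3 and solve for the c_i.
Row-reducing the augmented matrix [M | q] gives c = (-3, -1, -4).
Check: -3g1 - g2 - 4g3 = <10, -4, 1>.

<-3, -1, -4>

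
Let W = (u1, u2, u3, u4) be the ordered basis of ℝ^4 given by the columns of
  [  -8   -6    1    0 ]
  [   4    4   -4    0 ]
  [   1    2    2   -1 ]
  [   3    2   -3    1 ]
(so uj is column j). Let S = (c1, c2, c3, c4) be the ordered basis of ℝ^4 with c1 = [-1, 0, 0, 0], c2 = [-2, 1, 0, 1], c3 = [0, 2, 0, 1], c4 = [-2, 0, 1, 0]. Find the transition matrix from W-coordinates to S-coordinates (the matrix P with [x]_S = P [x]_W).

Let M have columns uj and N have columns cj. Then for every x, N [x]_S = x = M [x]_W, so P = N^(-1) M.
Since det N = -1, N^(-1) has integer entries; multiplying gives P = [[2, 2, -1, -2], [2, 0, -2, 2], [1, 2, -1, -1], [1, 2, 2, -1]].

[[2, 2, -1, -2], [2, 0, -2, 2], [1, 2, -1, -1], [1, 2, 2, -1]]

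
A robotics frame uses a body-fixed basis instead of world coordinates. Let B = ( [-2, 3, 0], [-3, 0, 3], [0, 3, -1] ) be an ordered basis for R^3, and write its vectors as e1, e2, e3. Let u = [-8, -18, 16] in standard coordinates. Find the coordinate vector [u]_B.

[-2, 4, -4]

Write u = c_1 e1 + ... + c_3 e3 and solve for the c_i.
Solving this 3x3 system gives c = (-2, 4, -4).
Check: -2e1 + 4e2 - 4e3 = [-8, -18, 16].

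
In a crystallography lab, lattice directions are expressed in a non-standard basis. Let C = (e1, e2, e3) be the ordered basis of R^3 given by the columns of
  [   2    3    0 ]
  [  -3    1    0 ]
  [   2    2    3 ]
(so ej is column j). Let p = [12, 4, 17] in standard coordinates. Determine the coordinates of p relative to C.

[p]_C is the unique c with M c = p, where M has columns e1, ..., e3.
Row-reducing the augmented matrix [M | p] gives c = (0, 4, 3).
Check: 0·e1 + 4e2 + 3e3 = [12, 4, 17].

[0, 4, 3]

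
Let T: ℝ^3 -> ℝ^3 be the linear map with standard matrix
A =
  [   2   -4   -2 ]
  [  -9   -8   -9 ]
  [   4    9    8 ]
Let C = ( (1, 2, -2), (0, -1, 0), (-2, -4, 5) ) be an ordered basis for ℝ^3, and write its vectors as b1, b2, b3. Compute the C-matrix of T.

With P the matrix whose columns are b1, ..., b3, [T]_C = P^(-1) A P.
Column by column: T(b1) = A b1 = (-2, -7, 6); its C-coordinates (2, 3, 2) give column 1.
Continuing for each basis vector yields [T]_C = [[2, 2, 2], [3, 0, -1], [2, -1, 0]].

[[2, 2, 2], [3, 0, -1], [2, -1, 0]]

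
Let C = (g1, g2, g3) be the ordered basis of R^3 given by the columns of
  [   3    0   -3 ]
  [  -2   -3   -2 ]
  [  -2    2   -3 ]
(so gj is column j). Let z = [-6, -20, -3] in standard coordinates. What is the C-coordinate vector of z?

We seek scalars with c_1 g1 + ... + c_3 g3 = z; equivalently solve M c = z where the columns of M are g1, ..., g3.
Row-reducing the augmented matrix [M | z] gives c = (1, 4, 3).
Check: g1 + 4g2 + 3g3 = [-6, -20, -3].

[1, 4, 3]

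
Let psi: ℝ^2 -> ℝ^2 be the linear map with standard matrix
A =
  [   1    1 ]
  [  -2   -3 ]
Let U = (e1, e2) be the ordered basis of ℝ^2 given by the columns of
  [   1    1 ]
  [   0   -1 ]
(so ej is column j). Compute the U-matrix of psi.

With P the matrix whose columns are e1, e2, [psi]_U = P^(-1) A P.
Column by column: psi(e1) = A e1 = (1, -2); its U-coordinates (-1, 2) give column 1.
Continuing for each basis vector yields [psi]_U = [[-1, 1], [2, -1]].

[[-1, 1], [2, -1]]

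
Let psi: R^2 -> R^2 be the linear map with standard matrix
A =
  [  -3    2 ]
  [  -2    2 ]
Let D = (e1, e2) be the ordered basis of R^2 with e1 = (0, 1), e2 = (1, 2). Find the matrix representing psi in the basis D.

[[-2, 0], [2, 1]]

The j-th column of [psi]_D is [psi(ej)]_D.
psi(e1) = A e1 = (2, 2) = -2e1 + 2e2, so column 1 is (-2, 2).
Repeating for e2 and assembling the columns gives [[-2, 0], [2, 1]].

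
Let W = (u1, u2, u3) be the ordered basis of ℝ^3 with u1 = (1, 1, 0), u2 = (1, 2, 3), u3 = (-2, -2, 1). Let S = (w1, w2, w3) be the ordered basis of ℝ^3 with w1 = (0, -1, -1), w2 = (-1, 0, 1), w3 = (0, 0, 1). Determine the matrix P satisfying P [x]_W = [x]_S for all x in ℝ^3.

[[-1, -2, 2], [-1, -1, 2], [0, 2, 1]]

Let M have columns uj and N have columns wj. Then for every x, N [x]_S = x = M [x]_W, so P = N^(-1) M.
Since det N = -1, N^(-1) has integer entries; multiplying gives P = [[-1, -2, 2], [-1, -1, 2], [0, 2, 1]].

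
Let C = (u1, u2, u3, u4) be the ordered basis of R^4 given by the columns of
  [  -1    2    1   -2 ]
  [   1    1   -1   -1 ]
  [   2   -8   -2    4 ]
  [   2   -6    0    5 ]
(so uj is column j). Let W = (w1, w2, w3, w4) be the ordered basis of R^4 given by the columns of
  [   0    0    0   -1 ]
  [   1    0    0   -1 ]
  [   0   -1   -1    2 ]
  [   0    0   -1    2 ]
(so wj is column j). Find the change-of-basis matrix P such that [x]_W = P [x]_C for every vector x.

Take x = uj: its C-coordinates are the j-th standard unit vector, so P e_j — column j of P — equals [uj]_W.
u1 = 2w1 + 0·w2 + 0·w3 + w4, giving column 1 = <2, 0, 0, 1>; repeating for each j gives P = [[2, -1, -2, 1], [0, 2, 2, 1], [0, 2, -2, -1], [1, -2, -1, 2]].

[[2, -1, -2, 1], [0, 2, 2, 1], [0, 2, -2, -1], [1, -2, -1, 2]]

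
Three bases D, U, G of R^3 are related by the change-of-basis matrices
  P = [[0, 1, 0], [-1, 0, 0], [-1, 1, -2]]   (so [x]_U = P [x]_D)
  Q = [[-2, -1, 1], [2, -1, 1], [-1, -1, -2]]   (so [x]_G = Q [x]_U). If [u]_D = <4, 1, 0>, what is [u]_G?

<-1, 3, 9>

Apply P to get U-coordinates <1, -4, -3>, then Q to get G-coordinates.
The result is [u]_G = <-1, 3, 9>.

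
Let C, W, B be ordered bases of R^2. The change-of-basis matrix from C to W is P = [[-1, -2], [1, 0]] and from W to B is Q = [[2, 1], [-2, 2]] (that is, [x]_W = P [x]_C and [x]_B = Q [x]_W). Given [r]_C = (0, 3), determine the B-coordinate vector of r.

Composing the changes, [r]_B = Q P [r]_C.
Q P = [[-1, -4], [4, 4]]; applying this to (0, 3) gives (-12, 12).

(-12, 12)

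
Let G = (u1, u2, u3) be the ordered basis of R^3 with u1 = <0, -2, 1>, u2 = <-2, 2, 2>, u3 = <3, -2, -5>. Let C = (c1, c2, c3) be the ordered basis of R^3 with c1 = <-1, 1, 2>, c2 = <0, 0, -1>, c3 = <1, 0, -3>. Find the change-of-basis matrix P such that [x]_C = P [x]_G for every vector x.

Let M have columns uj and N have columns cj. Then for every x, N [x]_C = x = M [x]_G, so P = N^(-1) M.
Since det N = -1, N^(-1) has integer entries; multiplying gives P = [[-2, 2, -2], [1, 2, -2], [-2, 0, 1]].

[[-2, 2, -2], [1, 2, -2], [-2, 0, 1]]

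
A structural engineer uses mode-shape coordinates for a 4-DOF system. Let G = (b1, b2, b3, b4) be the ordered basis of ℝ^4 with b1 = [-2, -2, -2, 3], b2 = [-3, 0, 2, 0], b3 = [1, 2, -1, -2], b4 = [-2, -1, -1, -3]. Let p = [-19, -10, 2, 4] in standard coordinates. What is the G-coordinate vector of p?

[2, 3, -2, 2]

[p]_G is the unique c with M c = p, where M has columns b1, ..., b4.
Row-reducing the augmented matrix [M | p] gives c = (2, 3, -2, 2).
Check: 2b1 + 3b2 - 2b3 + 2b4 = [-19, -10, 2, 4].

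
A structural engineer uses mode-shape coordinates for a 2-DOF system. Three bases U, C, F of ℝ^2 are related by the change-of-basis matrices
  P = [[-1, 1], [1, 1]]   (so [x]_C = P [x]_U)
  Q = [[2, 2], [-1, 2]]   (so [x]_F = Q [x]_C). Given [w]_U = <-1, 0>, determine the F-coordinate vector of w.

Apply P to get C-coordinates <1, -1>, then Q to get F-coordinates.
The result is [w]_F = <0, -3>.

<0, -3>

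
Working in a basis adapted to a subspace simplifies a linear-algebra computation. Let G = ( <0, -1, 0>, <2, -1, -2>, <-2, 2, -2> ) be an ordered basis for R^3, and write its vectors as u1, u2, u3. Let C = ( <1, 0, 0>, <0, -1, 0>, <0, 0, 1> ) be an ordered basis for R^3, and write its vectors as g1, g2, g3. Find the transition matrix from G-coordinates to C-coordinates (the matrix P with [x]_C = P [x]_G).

Column j of P is [uj]_C, since P maps G-coordinates to C-coordinates.
Expressing u1 in C: u1 = 0·g1 + g2 + 0·g3, so column 1 of P is <0, 1, 0>.
Doing the same for each uj gives P = [[0, 2, -2], [1, 1, -2], [0, -2, -2]].

[[0, 2, -2], [1, 1, -2], [0, -2, -2]]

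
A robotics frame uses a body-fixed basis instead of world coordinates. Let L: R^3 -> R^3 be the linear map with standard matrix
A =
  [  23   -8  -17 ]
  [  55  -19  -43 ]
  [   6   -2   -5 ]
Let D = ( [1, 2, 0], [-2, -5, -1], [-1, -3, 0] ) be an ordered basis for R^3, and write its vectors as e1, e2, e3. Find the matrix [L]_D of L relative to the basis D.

[[2, 2, 1], [-2, -3, 0], [-1, -3, 0]]

The j-th column of [L]_D is [L(ej)]_D.
L(e1) = A e1 = [7, 17, 2] = 2e1 - 2e2 - e3, so column 1 is [2, -2, -1].
Repeating for e2, e3 and assembling the columns gives [[2, 2, 1], [-2, -3, 0], [-1, -3, 0]].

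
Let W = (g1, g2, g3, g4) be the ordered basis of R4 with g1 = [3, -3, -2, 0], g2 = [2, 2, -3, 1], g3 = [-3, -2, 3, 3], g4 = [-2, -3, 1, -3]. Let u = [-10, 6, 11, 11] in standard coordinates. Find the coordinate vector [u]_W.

Write u = c_1 g1 + ... + c_4 g4 and solve for the c_i.
Row-reducing the augmented matrix [M | u] gives c = (-2, -1, 2, -2).
Check: -2g1 - g2 + 2g3 - 2g4 = [-10, 6, 11, 11].

[-2, -1, 2, -2]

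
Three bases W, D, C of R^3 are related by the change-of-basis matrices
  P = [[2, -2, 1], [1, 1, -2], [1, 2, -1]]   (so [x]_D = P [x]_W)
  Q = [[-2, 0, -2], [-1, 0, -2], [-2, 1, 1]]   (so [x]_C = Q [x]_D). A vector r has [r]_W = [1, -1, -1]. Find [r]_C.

[-6, -3, -4]

Composing the changes, [r]_C = Q P [r]_W.
Q P = [[-6, 0, 0], [-4, -2, 1], [-2, 7, -5]]; applying this to [1, -1, -1] gives [-6, -3, -4].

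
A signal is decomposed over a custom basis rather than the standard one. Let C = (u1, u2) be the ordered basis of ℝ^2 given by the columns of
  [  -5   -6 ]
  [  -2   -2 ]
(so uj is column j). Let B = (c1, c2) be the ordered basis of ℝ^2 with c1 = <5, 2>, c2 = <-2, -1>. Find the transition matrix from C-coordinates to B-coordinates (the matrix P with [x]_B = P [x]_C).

Column j of P is [uj]_B, since P maps C-coordinates to B-coordinates.
Expressing u1 in B: u1 = -c1 + 0·c2, so column 1 of P is <-1, 0>.
Doing the same for each uj gives P = [[-1, -2], [0, -2]].

[[-1, -2], [0, -2]]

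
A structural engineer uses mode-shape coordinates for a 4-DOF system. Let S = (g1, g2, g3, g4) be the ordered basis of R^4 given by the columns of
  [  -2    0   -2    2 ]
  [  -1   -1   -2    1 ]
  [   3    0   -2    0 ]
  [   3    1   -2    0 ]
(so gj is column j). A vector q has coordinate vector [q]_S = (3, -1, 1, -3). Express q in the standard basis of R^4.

(-14, -7, 7, 6)

q = M [q]_S, where M has columns g1, ..., g4.
Carrying out the matrix-vector product, q = (-14, -7, 7, 6).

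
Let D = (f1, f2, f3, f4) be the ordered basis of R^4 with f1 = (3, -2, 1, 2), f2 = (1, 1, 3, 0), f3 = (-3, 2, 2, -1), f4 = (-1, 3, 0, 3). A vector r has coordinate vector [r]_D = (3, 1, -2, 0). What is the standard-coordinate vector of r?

(16, -9, 2, 8)

r = M [r]_D, where M has columns f1, ..., f4.
Carrying out the matrix-vector product, r = (16, -9, 2, 8).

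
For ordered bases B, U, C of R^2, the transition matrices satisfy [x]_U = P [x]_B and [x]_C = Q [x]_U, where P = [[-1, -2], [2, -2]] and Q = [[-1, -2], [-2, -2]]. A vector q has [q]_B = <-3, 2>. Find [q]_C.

Apply P to get U-coordinates <-1, -10>, then Q to get C-coordinates.
The result is [q]_C = <21, 22>.

<21, 22>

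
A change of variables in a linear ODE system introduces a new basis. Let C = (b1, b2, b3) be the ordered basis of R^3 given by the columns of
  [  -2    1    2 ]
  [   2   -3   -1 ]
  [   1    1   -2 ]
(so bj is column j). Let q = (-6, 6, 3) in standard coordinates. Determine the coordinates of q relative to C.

(3, 0, 0)

We seek scalars with c_1 b1 + ... + c_3 b3 = q; equivalently solve M c = q where the columns of M are b1, ..., b3.
Gaussian elimination on [M | q] yields c = (3, 0, 0).
Check: 3b1 + 0·b2 + 0·b3 = (-6, 6, 3).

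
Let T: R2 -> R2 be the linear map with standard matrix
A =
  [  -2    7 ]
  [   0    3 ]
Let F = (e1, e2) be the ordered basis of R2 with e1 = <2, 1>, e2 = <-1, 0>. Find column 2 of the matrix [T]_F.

Column 2 of [T]_F is the F-coordinate vector of T(e2).
In standard coordinates T(e2) = A e2 = <2, 0>.
Converting to F: <2, 0> = 0·e1 - 2e2, so the coordinate vector is <0, -2>.

<0, -2>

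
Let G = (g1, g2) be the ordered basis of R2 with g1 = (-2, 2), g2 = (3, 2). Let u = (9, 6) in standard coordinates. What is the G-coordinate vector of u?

(0, 3)

We seek scalars with c_1 g1 + c_2 g2 = u; equivalently solve M c = u where the columns of M are g1, g2.
System: -2c_1 + 3c_2 = 9, 2c_1 + 2c_2 = 6; solving gives c_1 = 0, c_2 = 3.
Check: 0·g1 + 3g2 = (9, 6).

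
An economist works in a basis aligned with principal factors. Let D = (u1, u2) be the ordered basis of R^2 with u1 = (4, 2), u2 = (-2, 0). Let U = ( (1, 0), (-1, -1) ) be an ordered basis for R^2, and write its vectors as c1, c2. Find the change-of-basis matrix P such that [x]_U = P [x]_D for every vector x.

Let M have columns uj and N have columns cj. Then for every x, N [x]_U = x = M [x]_D, so P = N^(-1) M.
Since det N = -1, N^(-1) has integer entries; multiplying gives P = [[2, -2], [-2, 0]].

[[2, -2], [-2, 0]]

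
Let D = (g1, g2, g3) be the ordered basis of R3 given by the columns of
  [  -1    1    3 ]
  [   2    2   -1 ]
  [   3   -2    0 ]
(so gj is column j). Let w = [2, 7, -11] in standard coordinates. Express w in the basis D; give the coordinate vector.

[w]_D is the unique c with M c = w, where M has columns g1, ..., g3.
Solving this 3x3 system gives c = (-1, 4, -1).
Check: -g1 + 4g2 - g3 = [2, 7, -11].

[-1, 4, -1]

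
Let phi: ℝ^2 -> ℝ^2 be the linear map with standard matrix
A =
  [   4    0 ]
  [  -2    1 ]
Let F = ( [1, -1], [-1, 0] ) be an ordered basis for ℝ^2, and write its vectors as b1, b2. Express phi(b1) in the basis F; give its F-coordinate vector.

[3, -1]

Column 1 of [phi]_F is the F-coordinate vector of phi(b1).
In standard coordinates phi(b1) = A b1 = [4, -3].
Converting to F: [4, -3] = 3b1 - b2, so the coordinate vector is [3, -1].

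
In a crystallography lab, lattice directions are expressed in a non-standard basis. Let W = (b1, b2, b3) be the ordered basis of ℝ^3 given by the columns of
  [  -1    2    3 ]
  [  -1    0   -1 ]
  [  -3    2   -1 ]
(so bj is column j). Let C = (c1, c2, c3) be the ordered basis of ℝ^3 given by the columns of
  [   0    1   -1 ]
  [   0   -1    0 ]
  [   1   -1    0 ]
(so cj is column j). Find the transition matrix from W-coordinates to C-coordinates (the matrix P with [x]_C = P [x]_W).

[[-2, 2, 0], [1, 0, 1], [2, -2, -2]]

Let M have columns bj and N have columns cj. Then for every x, N [x]_C = x = M [x]_W, so P = N^(-1) M.
Since det N = -1, N^(-1) has integer entries; multiplying gives P = [[-2, 2, 0], [1, 0, 1], [2, -2, -2]].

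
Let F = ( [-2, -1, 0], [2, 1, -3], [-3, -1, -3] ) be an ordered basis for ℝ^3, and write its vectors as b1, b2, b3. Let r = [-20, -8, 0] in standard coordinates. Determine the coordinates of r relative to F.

Write r = c_1 b1 + ... + c_3 b3 and solve for the c_i.
Solving this 3x3 system gives c = (0, -4, 4).
Check: 0·b1 - 4b2 + 4b3 = [-20, -8, 0].

[0, -4, 4]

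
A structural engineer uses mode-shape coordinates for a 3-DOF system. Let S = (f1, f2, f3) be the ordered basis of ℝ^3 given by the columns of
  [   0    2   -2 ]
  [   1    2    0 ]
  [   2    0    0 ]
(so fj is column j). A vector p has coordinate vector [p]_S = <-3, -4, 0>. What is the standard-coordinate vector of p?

p = M [p]_S, where M has columns f1, ..., f3.
Carrying out the matrix-vector product, p = <-8, -11, -6>.

<-8, -11, -6>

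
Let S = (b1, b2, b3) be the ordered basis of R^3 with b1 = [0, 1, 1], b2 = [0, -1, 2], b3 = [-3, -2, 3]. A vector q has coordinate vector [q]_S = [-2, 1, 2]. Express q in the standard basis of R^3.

[-6, -7, 6]

q = M [q]_S, where M has columns b1, ..., b3.
Carrying out the matrix-vector product, q = [-6, -7, 6].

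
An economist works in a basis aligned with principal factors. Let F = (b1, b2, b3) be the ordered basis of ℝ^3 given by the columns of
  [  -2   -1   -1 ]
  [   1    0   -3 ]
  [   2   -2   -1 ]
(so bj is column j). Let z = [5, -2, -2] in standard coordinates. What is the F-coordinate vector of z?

We seek scalars with c_1 b1 + ... + c_3 b3 = z; equivalently solve M c = z where the columns of M are b1, ..., b3.
Row-reducing the augmented matrix [M | z] gives c = (-2, -1, 0).
Check: -2b1 - b2 + 0·b3 = [5, -2, -2].

[-2, -1, 0]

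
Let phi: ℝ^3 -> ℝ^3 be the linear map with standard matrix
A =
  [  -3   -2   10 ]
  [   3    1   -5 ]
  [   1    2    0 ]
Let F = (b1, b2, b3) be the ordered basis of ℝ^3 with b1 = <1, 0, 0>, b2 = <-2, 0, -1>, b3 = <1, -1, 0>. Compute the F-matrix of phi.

The j-th column of [phi]_F is [phi(bj)]_F.
phi(b1) = A b1 = <-3, 3, 1> = -2b1 - b2 - 3b3, so column 1 is <-2, -1, -3>.
Repeating for b2, b3 and assembling the columns gives [[-2, -1, 3], [-1, 2, 1], [-3, 1, -2]].

[[-2, -1, 3], [-1, 2, 1], [-3, 1, -2]]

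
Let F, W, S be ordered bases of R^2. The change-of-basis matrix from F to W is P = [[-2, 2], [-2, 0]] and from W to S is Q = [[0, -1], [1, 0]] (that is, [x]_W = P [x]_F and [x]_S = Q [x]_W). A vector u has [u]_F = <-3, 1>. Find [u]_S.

Apply P to get W-coordinates <8, 6>, then Q to get S-coordinates.
The result is [u]_S = <-6, 8>.

<-6, 8>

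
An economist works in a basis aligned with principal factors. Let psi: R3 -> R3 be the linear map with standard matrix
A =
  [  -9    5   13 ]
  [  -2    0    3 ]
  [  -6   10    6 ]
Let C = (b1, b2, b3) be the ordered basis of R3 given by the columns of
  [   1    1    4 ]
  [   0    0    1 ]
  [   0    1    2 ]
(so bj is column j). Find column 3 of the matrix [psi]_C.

[1, 2, -2]

Column 3 of [psi]_C is the C-coordinate vector of psi(b3).
In standard coordinates psi(b3) = A b3 = [-5, -2, -2].
Converting to C: [-5, -2, -2] = b1 + 2b2 - 2b3, so the coordinate vector is [1, 2, -2].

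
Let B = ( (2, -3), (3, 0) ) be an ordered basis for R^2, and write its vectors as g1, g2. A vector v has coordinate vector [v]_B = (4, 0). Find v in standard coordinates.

v = M [v]_B, where M has columns g1, g2.
Carrying out the matrix-vector product, v = (8, -12).

(8, -12)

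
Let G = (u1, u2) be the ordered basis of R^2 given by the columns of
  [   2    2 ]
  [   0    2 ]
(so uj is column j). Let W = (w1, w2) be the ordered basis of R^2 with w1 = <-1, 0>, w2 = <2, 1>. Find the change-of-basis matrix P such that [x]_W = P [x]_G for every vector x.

[[-2, 2], [0, 2]]

Column j of P is [uj]_W, since P maps G-coordinates to W-coordinates.
Expressing u1 in W: u1 = -2w1 + 0·w2, so column 1 of P is <-2, 0>.
Doing the same for each uj gives P = [[-2, 2], [0, 2]].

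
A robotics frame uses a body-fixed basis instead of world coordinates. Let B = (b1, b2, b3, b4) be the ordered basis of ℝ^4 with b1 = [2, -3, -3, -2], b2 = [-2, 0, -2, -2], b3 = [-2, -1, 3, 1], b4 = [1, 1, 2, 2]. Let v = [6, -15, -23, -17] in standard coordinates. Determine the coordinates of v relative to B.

Write v = c_1 b1 + ... + c_4 b4 and solve for the c_i.
Gaussian elimination on [M | v] yields c = (4, 0, -1, -4).
Check: 4b1 + 0·b2 - b3 - 4b4 = [6, -15, -23, -17].

[4, 0, -1, -4]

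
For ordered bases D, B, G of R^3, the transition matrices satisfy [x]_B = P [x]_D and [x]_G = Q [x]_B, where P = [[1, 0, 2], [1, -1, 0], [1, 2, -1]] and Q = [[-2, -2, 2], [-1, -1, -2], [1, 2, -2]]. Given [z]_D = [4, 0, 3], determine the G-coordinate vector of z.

First [z]_B = P [z]_D = [10, 4, 1].
Then [z]_G = Q [z]_B = [-26, -16, 16].

[-26, -16, 16]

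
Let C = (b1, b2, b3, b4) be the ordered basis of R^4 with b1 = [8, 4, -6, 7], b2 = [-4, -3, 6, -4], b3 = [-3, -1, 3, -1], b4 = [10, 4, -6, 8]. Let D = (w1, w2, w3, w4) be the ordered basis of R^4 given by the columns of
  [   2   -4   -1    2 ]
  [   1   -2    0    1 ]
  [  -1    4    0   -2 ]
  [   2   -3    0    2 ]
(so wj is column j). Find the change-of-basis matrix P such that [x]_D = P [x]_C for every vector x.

Column j of P is [bj]_D, since P maps C-coordinates to D-coordinates.
Expressing b1 in D: b1 = 2w1 - w2 + 0·w3 + 0·w4, so column 1 of P is [2, -1, 0, 0].
Doing the same for each bj gives P = [[2, 0, 1, 2], [-1, 2, 1, 0], [0, -2, 1, -2], [0, 1, 0, 2]].

[[2, 0, 1, 2], [-1, 2, 1, 0], [0, -2, 1, -2], [0, 1, 0, 2]]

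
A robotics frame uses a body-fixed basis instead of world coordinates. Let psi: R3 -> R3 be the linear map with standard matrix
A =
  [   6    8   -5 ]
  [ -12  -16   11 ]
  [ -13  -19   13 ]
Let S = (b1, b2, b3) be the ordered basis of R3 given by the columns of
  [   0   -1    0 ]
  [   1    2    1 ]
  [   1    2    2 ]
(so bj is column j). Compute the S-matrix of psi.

With P the matrix whose columns are b1, ..., b3, [psi]_S = P^(-1) A P.
Column by column: psi(b1) = A b1 = <3, -5, -6>; its S-coordinates <2, -3, -1> give column 1.
Continuing for each basis vector yields [psi]_S = [[2, 3, 1], [-3, 0, 2], [-1, -1, 1]].

[[2, 3, 1], [-3, 0, 2], [-1, -1, 1]]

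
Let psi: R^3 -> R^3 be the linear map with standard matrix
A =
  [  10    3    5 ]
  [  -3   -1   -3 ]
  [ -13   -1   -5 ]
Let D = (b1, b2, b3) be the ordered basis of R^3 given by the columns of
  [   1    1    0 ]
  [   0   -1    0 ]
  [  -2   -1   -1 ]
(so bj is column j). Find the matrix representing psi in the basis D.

[[3, 3, -2], [-3, -1, -3], [0, 2, 2]]

The j-th column of [psi]_D is [psi(bj)]_D.
psi(b1) = A b1 = (0, 3, -3) = 3b1 - 3b2 + 0·b3, so column 1 is (3, -3, 0).
Repeating for b2, b3 and assembling the columns gives [[3, 3, -2], [-3, -1, -3], [0, 2, 2]].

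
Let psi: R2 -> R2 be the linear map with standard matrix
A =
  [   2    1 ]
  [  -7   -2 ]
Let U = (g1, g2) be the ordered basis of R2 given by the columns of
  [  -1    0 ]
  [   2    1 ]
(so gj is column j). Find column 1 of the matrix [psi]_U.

(0, 3)

Compute psi(g1) = A g1 = (0, 3) in standard coordinates.
Then write this in U-coordinates: solve for y in y_1 g1 + y_2 g2 = (0, 3).
This gives y = (0, 3), which is column 1 of [psi]_U.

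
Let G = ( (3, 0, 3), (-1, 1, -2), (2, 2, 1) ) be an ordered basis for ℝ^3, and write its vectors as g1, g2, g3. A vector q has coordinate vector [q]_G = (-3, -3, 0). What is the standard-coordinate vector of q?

(-6, -3, -3)

The coordinates say q = -3g1 - 3g2 + 0·g3; adding the scaled basis vectors gives (-6, -3, -3).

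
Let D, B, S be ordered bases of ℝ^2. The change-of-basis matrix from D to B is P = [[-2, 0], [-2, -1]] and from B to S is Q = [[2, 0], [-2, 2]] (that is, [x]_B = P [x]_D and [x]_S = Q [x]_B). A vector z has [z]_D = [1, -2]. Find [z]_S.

[-4, 4]

Apply P to get B-coordinates [-2, 0], then Q to get S-coordinates.
The result is [z]_S = [-4, 4].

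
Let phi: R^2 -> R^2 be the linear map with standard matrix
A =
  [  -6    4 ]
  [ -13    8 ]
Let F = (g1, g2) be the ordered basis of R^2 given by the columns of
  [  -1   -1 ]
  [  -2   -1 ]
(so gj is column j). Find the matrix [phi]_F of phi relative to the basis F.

[[1, -3], [1, 1]]

With P the matrix whose columns are g1, g2, [phi]_F = P^(-1) A P.
Column by column: phi(g1) = A g1 = (-2, -3); its F-coordinates (1, 1) give column 1.
Continuing for each basis vector yields [phi]_F = [[1, -3], [1, 1]].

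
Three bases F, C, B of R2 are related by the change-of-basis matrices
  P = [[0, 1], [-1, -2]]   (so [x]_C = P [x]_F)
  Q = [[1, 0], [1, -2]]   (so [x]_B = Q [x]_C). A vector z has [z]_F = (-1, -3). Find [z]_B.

Apply P to get C-coordinates (-3, 7), then Q to get B-coordinates.
The result is [z]_B = (-3, -17).

(-3, -17)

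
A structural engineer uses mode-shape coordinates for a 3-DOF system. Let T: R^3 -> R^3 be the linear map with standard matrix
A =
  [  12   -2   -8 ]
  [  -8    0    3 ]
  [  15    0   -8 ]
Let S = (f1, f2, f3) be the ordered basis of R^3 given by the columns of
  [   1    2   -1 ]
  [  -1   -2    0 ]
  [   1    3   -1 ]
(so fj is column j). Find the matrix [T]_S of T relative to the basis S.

[[3, 3, 1], [1, 2, -3], [-1, 3, -1]]

With P the matrix whose columns are f1, ..., f3, [T]_S = P^(-1) A P.
Column by column: T(f1) = A f1 = (6, -5, 7); its S-coordinates (3, 1, -1) give column 1.
Continuing for each basis vector yields [T]_S = [[3, 3, 1], [1, 2, -3], [-1, 3, -1]].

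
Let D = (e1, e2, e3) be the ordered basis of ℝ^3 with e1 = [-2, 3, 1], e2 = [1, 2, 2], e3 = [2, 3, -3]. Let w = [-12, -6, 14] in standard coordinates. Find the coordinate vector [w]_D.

Write w = c_1 e1 + ... + c_3 e3 and solve for the c_i.
Row-reducing the augmented matrix [M | w] gives c = (2, 0, -4).
Check: 2e1 + 0·e2 - 4e3 = [-12, -6, 14].

[2, 0, -4]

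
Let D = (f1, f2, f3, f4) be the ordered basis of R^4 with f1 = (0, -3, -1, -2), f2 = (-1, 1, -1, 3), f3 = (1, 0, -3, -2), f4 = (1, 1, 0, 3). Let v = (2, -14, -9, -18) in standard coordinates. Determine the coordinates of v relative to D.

[v]_D is the unique c with M c = v, where M has columns f1, ..., f4.
Row-reducing the augmented matrix [M | v] gives c = (4, -1, 2, -1).
Check: 4f1 - f2 + 2f3 - f4 = (2, -14, -9, -18).

(4, -1, 2, -1)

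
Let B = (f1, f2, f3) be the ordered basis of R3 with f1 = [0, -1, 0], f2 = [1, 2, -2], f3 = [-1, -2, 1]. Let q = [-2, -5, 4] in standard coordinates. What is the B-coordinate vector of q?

We seek scalars with c_1 f1 + ... + c_3 f3 = q; equivalently solve M c = q where the columns of M are f1, ..., f3.
Row-reducing the augmented matrix [M | q] gives c = (1, -2, 0).
Check: f1 - 2f2 + 0·f3 = [-2, -5, 4].

[1, -2, 0]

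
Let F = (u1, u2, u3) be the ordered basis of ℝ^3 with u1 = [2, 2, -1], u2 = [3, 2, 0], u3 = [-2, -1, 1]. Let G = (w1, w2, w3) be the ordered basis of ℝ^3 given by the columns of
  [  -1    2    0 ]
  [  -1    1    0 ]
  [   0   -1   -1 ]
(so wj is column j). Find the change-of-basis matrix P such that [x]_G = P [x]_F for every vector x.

[[-2, -1, 0], [0, 1, -1], [1, -1, 0]]

Take x = uj: its F-coordinates are the j-th standard unit vector, so P e_j — column j of P — equals [uj]_G.
u1 = -2w1 + 0·w2 + w3, giving column 1 = [-2, 0, 1]; repeating for each j gives P = [[-2, -1, 0], [0, 1, -1], [1, -1, 0]].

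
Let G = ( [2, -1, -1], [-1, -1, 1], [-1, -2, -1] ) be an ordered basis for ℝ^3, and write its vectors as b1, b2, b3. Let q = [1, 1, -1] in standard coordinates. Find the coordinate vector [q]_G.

We seek scalars with c_1 b1 + ... + c_3 b3 = q; equivalently solve M c = q where the columns of M are b1, ..., b3.
Gaussian elimination on [M | q] yields c = (0, -1, 0).
Check: 0·b1 - b2 + 0·b3 = [1, 1, -1].

[0, -1, 0]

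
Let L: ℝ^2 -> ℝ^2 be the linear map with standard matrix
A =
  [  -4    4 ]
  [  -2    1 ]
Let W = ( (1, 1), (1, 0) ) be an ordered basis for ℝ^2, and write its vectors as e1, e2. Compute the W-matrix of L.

Let P have columns e1, e2. Then [L]_W = P^(-1) A P.
Here det P = -1, so P^(-1) is integer; computing A P first and then P^(-1)(A P) gives [[-1, -2], [1, -2]].

[[-1, -2], [1, -2]]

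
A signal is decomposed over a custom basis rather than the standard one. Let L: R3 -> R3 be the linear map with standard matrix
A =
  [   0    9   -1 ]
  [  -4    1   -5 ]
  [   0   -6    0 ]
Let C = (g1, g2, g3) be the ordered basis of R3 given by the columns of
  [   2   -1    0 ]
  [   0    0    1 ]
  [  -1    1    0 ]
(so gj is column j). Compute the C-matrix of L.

[[1, -1, 3], [1, -1, -3], [-3, -1, 1]]

The j-th column of [L]_C is [L(gj)]_C.
L(g1) = A g1 = [1, -3, 0] = g1 + g2 - 3g3, so column 1 is [1, 1, -3].
Repeating for g2, g3 and assembling the columns gives [[1, -1, 3], [1, -1, -3], [-3, -1, 1]].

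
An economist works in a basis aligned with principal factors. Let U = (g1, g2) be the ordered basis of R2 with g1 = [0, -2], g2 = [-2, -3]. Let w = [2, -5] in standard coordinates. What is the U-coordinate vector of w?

Write w = c_1 g1 + c_2 g2 and solve for the c_i.
System: 0c_1 - 2c_2 = 2, -2c_1 - 3c_2 = -5; solving gives c_1 = 4, c_2 = -1.
Check: 4g1 - g2 = [2, -5].

[4, -1]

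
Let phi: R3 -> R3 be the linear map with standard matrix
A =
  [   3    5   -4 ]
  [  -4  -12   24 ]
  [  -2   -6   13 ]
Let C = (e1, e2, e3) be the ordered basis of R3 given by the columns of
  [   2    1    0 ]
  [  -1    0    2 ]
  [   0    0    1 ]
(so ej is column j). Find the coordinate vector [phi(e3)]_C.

Compute phi(e3) = A e3 = [6, 0, 1] in standard coordinates.
Then write this in C-coordinates: solve for y in y_1 e1 + ... + y_3 e3 = [6, 0, 1].
This gives y = [2, 2, 1], which is column 3 of [phi]_C.

[2, 2, 1]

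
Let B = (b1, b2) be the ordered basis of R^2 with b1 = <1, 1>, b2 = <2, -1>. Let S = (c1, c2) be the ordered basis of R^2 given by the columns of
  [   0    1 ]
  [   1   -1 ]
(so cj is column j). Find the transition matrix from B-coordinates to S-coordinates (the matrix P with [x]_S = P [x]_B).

[[2, 1], [1, 2]]

Column j of P is [bj]_S, since P maps B-coordinates to S-coordinates.
Expressing b1 in S: b1 = 2c1 + c2, so column 1 of P is <2, 1>.
Doing the same for each bj gives P = [[2, 1], [1, 2]].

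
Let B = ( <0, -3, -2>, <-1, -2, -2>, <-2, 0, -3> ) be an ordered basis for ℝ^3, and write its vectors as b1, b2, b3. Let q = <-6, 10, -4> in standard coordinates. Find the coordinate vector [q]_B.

<-2, -2, 4>

Write q = c_1 b1 + ... + c_3 b3 and solve for the c_i.
Solving this 3x3 system gives c = (-2, -2, 4).
Check: -2b1 - 2b2 + 4b3 = <-6, 10, -4>.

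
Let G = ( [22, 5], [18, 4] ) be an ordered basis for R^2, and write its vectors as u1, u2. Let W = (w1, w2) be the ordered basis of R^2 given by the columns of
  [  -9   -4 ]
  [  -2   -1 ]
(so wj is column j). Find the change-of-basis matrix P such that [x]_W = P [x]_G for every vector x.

Column j of P is [uj]_W, since P maps G-coordinates to W-coordinates.
Expressing u1 in W: u1 = -2w1 - w2, so column 1 of P is [-2, -1].
Doing the same for each uj gives P = [[-2, -2], [-1, 0]].

[[-2, -2], [-1, 0]]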